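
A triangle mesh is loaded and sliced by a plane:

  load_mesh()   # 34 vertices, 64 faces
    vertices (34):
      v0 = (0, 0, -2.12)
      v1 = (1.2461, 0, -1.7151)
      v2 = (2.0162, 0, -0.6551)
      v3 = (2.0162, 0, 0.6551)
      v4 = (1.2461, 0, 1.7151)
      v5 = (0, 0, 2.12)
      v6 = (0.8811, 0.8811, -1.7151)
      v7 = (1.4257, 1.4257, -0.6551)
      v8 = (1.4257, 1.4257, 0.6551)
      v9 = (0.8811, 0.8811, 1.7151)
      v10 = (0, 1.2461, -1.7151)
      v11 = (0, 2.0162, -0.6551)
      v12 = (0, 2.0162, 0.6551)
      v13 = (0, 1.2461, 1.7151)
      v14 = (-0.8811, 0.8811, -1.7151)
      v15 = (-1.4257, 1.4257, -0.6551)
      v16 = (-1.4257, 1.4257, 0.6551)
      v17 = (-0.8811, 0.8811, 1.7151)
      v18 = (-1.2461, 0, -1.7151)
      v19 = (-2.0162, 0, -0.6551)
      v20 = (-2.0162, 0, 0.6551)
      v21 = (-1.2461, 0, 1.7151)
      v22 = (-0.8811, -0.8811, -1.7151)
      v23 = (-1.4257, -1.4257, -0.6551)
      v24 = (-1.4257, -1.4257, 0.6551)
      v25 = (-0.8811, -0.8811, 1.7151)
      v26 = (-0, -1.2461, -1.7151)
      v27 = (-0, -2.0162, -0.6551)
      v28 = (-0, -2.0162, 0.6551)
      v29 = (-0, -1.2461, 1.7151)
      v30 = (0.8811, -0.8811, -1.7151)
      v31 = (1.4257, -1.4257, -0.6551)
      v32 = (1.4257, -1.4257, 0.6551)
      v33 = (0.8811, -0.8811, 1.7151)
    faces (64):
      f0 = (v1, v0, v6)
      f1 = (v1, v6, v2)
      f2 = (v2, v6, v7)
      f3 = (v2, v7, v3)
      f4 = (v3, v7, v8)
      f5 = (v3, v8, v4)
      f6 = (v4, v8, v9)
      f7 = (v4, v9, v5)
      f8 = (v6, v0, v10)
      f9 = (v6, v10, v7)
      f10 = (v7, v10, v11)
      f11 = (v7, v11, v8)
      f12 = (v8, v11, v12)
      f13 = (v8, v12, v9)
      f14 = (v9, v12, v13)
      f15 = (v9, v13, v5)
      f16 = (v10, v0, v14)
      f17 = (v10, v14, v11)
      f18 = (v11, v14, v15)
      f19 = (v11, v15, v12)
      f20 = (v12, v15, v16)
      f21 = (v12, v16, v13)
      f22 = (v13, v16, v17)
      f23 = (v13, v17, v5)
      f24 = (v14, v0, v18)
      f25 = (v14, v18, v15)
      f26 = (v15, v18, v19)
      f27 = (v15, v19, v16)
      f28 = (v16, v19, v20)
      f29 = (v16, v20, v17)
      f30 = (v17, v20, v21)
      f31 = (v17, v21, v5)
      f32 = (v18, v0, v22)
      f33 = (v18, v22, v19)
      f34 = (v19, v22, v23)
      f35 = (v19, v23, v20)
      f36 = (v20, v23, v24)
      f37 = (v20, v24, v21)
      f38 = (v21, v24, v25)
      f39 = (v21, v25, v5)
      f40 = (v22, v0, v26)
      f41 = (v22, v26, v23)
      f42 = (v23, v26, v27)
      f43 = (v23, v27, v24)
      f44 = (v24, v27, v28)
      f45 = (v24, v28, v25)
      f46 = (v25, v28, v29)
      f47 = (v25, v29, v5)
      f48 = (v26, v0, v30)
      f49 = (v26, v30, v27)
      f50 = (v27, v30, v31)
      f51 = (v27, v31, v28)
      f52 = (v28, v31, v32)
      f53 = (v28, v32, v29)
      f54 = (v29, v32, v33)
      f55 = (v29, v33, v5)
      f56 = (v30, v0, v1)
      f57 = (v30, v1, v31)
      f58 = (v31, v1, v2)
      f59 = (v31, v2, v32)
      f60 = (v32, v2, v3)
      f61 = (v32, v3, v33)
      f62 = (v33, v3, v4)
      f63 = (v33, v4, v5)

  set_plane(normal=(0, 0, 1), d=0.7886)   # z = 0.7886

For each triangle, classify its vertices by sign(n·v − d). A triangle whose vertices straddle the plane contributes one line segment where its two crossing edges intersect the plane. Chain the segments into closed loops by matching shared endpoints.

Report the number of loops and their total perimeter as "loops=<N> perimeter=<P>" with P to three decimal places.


loops=1 perimeter=11.751

Straddling triangles (16 of 64):
  (v3,v8,v4) [--+] → (1.40308, 1.24614, 0.7886)–(1.91921, 0, 0.7886)  len=1.3488
  (v4,v8,v9) [+-+] → (1.40308, 1.24614, 0.7886)–(1.35711, 1.35711, 0.7886)  len=0.1201
  (v8,v12,v9) [--+] → (0.110969, 1.87324, 0.7886)–(1.35711, 1.35711, 0.7886)  len=1.3488
  (v9,v12,v13) [+-+] → (0.110969, 1.87324, 0.7886)–(0, 1.91921, 0.7886)  len=0.1201
  (v12,v16,v13) [--+] → (-1.24614, 1.40308, 0.7886)–(0, 1.91921, 0.7886)  len=1.3488
  (v13,v16,v17) [+-+] → (-1.24614, 1.40308, 0.7886)–(-1.35711, 1.35711, 0.7886)  len=0.1201
  (v16,v20,v17) [--+] → (-1.87324, 0.110969, 0.7886)–(-1.35711, 1.35711, 0.7886)  len=1.3488
  (v17,v20,v21) [+-+] → (-1.87324, 0.110969, 0.7886)–(-1.91921, 0, 0.7886)  len=0.1201
  (v20,v24,v21) [--+] → (-1.40308, -1.24614, 0.7886)–(-1.91921, 0, 0.7886)  len=1.3488
  (v21,v24,v25) [+-+] → (-1.40308, -1.24614, 0.7886)–(-1.35711, -1.35711, 0.7886)  len=0.1201
  (v24,v28,v25) [--+] → (-0.110969, -1.87324, 0.7886)–(-1.35711, -1.35711, 0.7886)  len=1.3488
  (v25,v28,v29) [+-+] → (-0.110969, -1.87324, 0.7886)–(0, -1.91921, 0.7886)  len=0.1201
  (v28,v32,v29) [--+] → (1.24614, -1.40308, 0.7886)–(0, -1.91921, 0.7886)  len=1.3488
  (v29,v32,v33) [+-+] → (1.24614, -1.40308, 0.7886)–(1.35711, -1.35711, 0.7886)  len=0.1201
  (v32,v3,v33) [--+] → (1.87324, -0.110969, 0.7886)–(1.35711, -1.35711, 0.7886)  len=1.3488
  (v33,v3,v4) [+-+] → (1.87324, -0.110969, 0.7886)–(1.91921, 0, 0.7886)  len=0.1201

Chained into 1 loop(s):
  loop 1: 16 segments, perimeter = 11.7513
Total perimeter = 11.751


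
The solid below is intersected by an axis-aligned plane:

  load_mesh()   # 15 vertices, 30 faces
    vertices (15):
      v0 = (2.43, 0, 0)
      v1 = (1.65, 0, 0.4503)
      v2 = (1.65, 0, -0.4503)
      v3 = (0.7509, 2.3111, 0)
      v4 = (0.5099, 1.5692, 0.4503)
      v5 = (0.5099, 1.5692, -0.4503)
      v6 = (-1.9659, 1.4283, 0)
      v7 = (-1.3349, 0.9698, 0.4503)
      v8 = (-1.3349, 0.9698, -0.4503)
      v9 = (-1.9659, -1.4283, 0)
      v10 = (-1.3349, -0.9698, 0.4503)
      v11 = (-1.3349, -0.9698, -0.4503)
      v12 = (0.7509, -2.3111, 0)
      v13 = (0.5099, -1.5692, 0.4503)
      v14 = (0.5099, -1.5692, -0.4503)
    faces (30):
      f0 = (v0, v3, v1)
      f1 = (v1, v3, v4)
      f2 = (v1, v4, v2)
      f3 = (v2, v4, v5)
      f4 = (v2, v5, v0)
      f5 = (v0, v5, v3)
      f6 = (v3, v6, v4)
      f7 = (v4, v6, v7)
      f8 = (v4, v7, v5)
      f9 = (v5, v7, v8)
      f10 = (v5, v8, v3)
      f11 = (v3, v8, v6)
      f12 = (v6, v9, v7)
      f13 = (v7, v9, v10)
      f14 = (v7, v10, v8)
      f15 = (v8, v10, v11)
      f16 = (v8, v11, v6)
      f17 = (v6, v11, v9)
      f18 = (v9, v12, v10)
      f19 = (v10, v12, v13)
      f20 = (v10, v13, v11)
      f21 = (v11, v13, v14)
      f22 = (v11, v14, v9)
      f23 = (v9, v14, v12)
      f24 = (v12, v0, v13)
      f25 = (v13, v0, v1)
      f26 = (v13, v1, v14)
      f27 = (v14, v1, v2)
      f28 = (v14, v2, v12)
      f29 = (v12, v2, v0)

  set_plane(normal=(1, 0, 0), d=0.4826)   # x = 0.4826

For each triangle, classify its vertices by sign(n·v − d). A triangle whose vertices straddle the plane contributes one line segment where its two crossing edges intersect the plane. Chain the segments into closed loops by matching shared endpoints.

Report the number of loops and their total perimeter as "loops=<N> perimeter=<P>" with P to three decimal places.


loops=2 perimeter=5.009

Straddling triangles (12 of 30):
  (v3,v6,v4) [+-+] → (0.4826, 2.22392, 0)–(0.4826, 1.56765, 0.445335)  len=0.7931
  (v4,v6,v7) [+--] → (0.4826, 1.56765, 0.445335)–(0.4826, 1.56033, 0.4503)  len=0.0088
  (v4,v7,v5) [+-+] → (0.4826, 1.56033, 0.4503)–(0.4826, 1.56033, -0.436973)  len=0.8873
  (v5,v7,v8) [+--] → (0.4826, 1.56033, -0.436973)–(0.4826, 1.56033, -0.4503)  len=0.0133
  (v5,v8,v3) [+-+] → (0.4826, 1.56033, -0.4503)–(0.4826, 2.13857, -0.0579229)  len=0.6988
  (v3,v8,v6) [+--] → (0.4826, 2.13857, -0.0579229)–(0.4826, 2.22392, 0)  len=0.1032
  (v9,v12,v10) [-+-] → (0.4826, -2.22392, 0)–(0.4826, -2.13857, 0.0579229)  len=0.1032
  (v10,v12,v13) [-++] → (0.4826, -2.13857, 0.0579229)–(0.4826, -1.56033, 0.4503)  len=0.6988
  (v10,v13,v11) [-+-] → (0.4826, -1.56033, 0.4503)–(0.4826, -1.56033, 0.436973)  len=0.0133
  (v11,v13,v14) [-++] → (0.4826, -1.56033, 0.436973)–(0.4826, -1.56033, -0.4503)  len=0.8873
  (v11,v14,v9) [-+-] → (0.4826, -1.56033, -0.4503)–(0.4826, -1.56765, -0.445335)  len=0.0088
  (v9,v14,v12) [-++] → (0.4826, -1.56765, -0.445335)–(0.4826, -2.22392, 0)  len=0.7931

Chained into 2 loop(s):
  loop 1: 6 segments, perimeter = 2.5045
  loop 2: 6 segments, perimeter = 2.5045
Total perimeter = 5.009


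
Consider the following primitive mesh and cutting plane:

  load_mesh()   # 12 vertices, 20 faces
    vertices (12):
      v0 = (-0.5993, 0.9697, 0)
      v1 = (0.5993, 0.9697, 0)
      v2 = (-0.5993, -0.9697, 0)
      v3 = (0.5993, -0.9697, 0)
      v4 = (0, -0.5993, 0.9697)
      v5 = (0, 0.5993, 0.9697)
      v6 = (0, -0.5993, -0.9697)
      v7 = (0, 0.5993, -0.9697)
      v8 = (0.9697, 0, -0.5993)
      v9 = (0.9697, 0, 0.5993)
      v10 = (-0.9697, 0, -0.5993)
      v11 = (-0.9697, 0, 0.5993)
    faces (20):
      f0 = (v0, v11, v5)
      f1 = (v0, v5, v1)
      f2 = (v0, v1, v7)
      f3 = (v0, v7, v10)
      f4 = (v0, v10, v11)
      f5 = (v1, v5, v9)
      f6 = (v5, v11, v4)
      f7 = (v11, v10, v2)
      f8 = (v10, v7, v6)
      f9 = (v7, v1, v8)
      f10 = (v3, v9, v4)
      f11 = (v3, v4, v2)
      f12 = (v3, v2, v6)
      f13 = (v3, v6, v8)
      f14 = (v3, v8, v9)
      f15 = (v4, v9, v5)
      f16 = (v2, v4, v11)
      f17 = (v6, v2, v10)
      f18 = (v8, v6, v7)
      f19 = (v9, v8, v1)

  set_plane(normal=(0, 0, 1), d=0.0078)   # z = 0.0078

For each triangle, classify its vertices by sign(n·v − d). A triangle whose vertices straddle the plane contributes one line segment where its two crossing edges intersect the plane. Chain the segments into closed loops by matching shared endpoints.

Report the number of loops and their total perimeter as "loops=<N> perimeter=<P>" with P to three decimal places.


Straddling triangles (10 of 20):
  (v0,v11,v5) [-++] → (-0.604121, 0.957079, 0.0078)–(-0.594479, 0.966721, 0.0078)  len=0.0136
  (v0,v5,v1) [-+-] → (-0.594479, 0.966721, 0.0078)–(0.594479, 0.966721, 0.0078)  len=1.1890
  (v0,v10,v11) [--+] → (-0.9697, 0, 0.0078)–(-0.604121, 0.957079, 0.0078)  len=1.0245
  (v1,v5,v9) [-++] → (0.594479, 0.966721, 0.0078)–(0.604121, 0.957079, 0.0078)  len=0.0136
  (v11,v10,v2) [+--] → (-0.9697, 0, 0.0078)–(-0.604121, -0.957079, 0.0078)  len=1.0245
  (v3,v9,v4) [-++] → (0.604121, -0.957079, 0.0078)–(0.594479, -0.966721, 0.0078)  len=0.0136
  (v3,v4,v2) [-+-] → (0.594479, -0.966721, 0.0078)–(-0.594479, -0.966721, 0.0078)  len=1.1890
  (v3,v8,v9) [--+] → (0.9697, 0, 0.0078)–(0.604121, -0.957079, 0.0078)  len=1.0245
  (v2,v4,v11) [-++] → (-0.594479, -0.966721, 0.0078)–(-0.604121, -0.957079, 0.0078)  len=0.0136
  (v9,v8,v1) [+--] → (0.9697, 0, 0.0078)–(0.604121, 0.957079, 0.0078)  len=1.0245

Chained into 1 loop(s):
  loop 1: 10 segments, perimeter = 6.5306
Total perimeter = 6.531

loops=1 perimeter=6.531


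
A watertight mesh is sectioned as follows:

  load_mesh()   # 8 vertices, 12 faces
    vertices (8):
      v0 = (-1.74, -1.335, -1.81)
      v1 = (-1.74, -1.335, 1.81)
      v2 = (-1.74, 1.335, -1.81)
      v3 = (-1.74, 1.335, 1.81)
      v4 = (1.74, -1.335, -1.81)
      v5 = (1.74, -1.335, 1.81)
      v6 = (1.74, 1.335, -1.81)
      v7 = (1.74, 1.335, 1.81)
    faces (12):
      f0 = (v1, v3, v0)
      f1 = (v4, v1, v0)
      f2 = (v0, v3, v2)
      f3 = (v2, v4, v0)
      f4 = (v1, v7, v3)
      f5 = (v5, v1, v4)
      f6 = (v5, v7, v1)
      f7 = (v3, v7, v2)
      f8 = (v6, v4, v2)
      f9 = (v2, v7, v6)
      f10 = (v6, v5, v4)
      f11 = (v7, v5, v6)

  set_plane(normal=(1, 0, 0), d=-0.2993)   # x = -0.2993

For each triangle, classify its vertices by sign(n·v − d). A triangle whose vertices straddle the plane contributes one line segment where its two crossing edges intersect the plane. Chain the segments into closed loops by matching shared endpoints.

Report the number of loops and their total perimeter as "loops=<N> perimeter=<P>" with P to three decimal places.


Straddling triangles (8 of 12):
  (v4,v1,v0) [+--] → (-0.2993, -1.335, 0.311341)–(-0.2993, -1.335, -1.81)  len=2.1213
  (v2,v4,v0) [-+-] → (-0.2993, 0.229635, -1.81)–(-0.2993, -1.335, -1.81)  len=1.5646
  (v1,v7,v3) [-+-] → (-0.2993, -0.229635, 1.81)–(-0.2993, 1.335, 1.81)  len=1.5646
  (v5,v1,v4) [+-+] → (-0.2993, -1.335, 1.81)–(-0.2993, -1.335, 0.311341)  len=1.4987
  (v5,v7,v1) [++-] → (-0.2993, -0.229635, 1.81)–(-0.2993, -1.335, 1.81)  len=1.1054
  (v3,v7,v2) [-+-] → (-0.2993, 1.335, 1.81)–(-0.2993, 1.335, -0.311341)  len=2.1213
  (v6,v4,v2) [++-] → (-0.2993, 0.229635, -1.81)–(-0.2993, 1.335, -1.81)  len=1.1054
  (v2,v7,v6) [-++] → (-0.2993, 1.335, -0.311341)–(-0.2993, 1.335, -1.81)  len=1.4987

Chained into 1 loop(s):
  loop 1: 8 segments, perimeter = 12.5800
Total perimeter = 12.580

loops=1 perimeter=12.580


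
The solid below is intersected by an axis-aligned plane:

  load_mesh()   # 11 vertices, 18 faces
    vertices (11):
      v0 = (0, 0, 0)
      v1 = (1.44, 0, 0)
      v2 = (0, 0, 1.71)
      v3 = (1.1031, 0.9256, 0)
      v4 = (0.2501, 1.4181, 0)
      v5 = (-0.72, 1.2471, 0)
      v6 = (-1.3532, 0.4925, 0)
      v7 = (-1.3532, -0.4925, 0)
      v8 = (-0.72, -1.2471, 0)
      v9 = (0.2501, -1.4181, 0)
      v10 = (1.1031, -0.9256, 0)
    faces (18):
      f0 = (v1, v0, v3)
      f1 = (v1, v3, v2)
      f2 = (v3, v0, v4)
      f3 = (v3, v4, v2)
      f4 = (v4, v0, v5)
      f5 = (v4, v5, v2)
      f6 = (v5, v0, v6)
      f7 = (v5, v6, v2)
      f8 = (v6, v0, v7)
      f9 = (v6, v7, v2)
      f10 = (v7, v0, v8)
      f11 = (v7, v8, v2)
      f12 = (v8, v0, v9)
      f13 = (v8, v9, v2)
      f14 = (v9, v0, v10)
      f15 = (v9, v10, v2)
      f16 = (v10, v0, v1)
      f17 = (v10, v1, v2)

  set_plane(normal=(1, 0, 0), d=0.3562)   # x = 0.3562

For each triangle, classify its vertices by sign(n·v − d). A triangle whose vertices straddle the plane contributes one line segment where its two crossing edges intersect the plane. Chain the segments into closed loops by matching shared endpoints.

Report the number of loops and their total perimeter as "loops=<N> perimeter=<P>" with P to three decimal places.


Straddling triangles (8 of 18):
  (v1,v0,v3) [+-+] → (0.3562, 0, 0)–(0.3562, 0.298884, 0)  len=0.2989
  (v1,v3,v2) [++-] → (0.3562, 0.298884, 1.15783)–(0.3562, 0, 1.28701)  len=0.3256
  (v3,v0,v4) [+--] → (0.3562, 0.298884, 0)–(0.3562, 1.35684, 0)  len=1.0580
  (v3,v4,v2) [+--] → (0.3562, 1.35684, 0)–(0.3562, 0.298884, 1.15783)  len=1.5684
  (v9,v0,v10) [--+] → (0.3562, -0.298884, 0)–(0.3562, -1.35684, 0)  len=1.0580
  (v9,v10,v2) [-+-] → (0.3562, -1.35684, 0)–(0.3562, -0.298884, 1.15783)  len=1.5684
  (v10,v0,v1) [+-+] → (0.3562, -0.298884, 0)–(0.3562, 0, 0)  len=0.2989
  (v10,v1,v2) [++-] → (0.3562, 0, 1.28701)–(0.3562, -0.298884, 1.15783)  len=0.3256

Chained into 1 loop(s):
  loop 1: 8 segments, perimeter = 6.5017
Total perimeter = 6.502

loops=1 perimeter=6.502


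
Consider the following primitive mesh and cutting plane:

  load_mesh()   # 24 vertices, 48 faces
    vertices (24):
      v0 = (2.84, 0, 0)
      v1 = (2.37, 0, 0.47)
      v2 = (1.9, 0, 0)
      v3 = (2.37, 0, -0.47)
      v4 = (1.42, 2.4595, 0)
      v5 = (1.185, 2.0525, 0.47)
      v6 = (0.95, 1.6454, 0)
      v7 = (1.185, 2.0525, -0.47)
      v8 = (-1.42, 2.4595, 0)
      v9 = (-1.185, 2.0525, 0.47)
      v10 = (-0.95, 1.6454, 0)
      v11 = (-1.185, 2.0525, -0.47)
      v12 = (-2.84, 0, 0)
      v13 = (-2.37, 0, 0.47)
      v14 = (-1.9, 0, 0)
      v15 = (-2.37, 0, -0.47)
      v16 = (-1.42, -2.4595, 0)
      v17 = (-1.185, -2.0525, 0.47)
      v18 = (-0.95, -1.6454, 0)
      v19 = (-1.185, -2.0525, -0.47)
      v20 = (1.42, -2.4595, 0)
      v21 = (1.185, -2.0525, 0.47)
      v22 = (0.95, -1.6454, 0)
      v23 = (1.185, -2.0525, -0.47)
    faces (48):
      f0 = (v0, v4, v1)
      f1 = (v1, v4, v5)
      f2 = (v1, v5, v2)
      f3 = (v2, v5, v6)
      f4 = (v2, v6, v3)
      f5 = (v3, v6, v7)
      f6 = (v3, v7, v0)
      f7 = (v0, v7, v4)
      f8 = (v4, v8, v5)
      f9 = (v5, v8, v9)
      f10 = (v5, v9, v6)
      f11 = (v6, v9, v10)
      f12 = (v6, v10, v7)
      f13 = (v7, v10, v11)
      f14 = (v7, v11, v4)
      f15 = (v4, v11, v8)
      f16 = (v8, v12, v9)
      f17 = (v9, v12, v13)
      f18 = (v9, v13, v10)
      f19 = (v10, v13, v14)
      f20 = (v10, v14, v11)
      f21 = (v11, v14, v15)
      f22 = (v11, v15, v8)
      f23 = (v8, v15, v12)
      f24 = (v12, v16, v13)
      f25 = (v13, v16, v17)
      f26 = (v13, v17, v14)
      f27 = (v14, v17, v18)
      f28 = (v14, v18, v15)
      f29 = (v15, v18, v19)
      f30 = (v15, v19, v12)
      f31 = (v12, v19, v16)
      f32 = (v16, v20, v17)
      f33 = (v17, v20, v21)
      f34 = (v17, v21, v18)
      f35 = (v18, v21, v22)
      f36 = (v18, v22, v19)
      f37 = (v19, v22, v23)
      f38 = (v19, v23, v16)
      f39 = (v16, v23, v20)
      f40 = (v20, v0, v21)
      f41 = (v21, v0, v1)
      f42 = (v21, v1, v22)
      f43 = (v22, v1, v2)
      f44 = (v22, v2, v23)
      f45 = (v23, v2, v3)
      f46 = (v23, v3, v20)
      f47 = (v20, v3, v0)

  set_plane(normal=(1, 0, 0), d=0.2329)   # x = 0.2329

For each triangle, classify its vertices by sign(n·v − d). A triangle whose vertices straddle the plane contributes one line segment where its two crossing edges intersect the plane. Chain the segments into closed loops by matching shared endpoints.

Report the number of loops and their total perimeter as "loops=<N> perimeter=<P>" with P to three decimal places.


loops=2 perimeter=4.974

Straddling triangles (16 of 48):
  (v4,v8,v5) [+-+] → (0.2329, 2.4595, 0)–(0.2329, 2.20125, 0.29822)  len=0.3945
  (v5,v8,v9) [+--] → (0.2329, 2.20125, 0.29822)–(0.2329, 2.0525, 0.47)  len=0.2272
  (v5,v9,v6) [+-+] → (0.2329, 2.0525, 0.47)–(0.2329, 1.78214, 0.157863)  len=0.4129
  (v6,v9,v10) [+--] → (0.2329, 1.78214, 0.157863)–(0.2329, 1.6454, 0)  len=0.2088
  (v6,v10,v7) [+-+] → (0.2329, 1.6454, 0)–(0.2329, 1.87095, -0.260404)  len=0.3445
  (v7,v10,v11) [+--] → (0.2329, 1.87095, -0.260404)–(0.2329, 2.0525, -0.47)  len=0.2773
  (v7,v11,v4) [+-+] → (0.2329, 2.0525, -0.47)–(0.2329, 2.27403, -0.214179)  len=0.3384
  (v4,v11,v8) [+--] → (0.2329, 2.27403, -0.214179)–(0.2329, 2.4595, 0)  len=0.2833
  (v16,v20,v17) [-+-] → (0.2329, -2.4595, 0)–(0.2329, -2.27403, 0.214179)  len=0.2833
  (v17,v20,v21) [-++] → (0.2329, -2.27403, 0.214179)–(0.2329, -2.0525, 0.47)  len=0.3384
  (v17,v21,v18) [-+-] → (0.2329, -2.0525, 0.47)–(0.2329, -1.87095, 0.260404)  len=0.2773
  (v18,v21,v22) [-++] → (0.2329, -1.87095, 0.260404)–(0.2329, -1.6454, 0)  len=0.3445
  (v18,v22,v19) [-+-] → (0.2329, -1.6454, 0)–(0.2329, -1.78214, -0.157863)  len=0.2088
  (v19,v22,v23) [-++] → (0.2329, -1.78214, -0.157863)–(0.2329, -2.0525, -0.47)  len=0.4129
  (v19,v23,v16) [-+-] → (0.2329, -2.0525, -0.47)–(0.2329, -2.20125, -0.29822)  len=0.2272
  (v16,v23,v20) [-++] → (0.2329, -2.20125, -0.29822)–(0.2329, -2.4595, 0)  len=0.3945

Chained into 2 loop(s):
  loop 1: 8 segments, perimeter = 2.4871
  loop 2: 8 segments, perimeter = 2.4871
Total perimeter = 4.974


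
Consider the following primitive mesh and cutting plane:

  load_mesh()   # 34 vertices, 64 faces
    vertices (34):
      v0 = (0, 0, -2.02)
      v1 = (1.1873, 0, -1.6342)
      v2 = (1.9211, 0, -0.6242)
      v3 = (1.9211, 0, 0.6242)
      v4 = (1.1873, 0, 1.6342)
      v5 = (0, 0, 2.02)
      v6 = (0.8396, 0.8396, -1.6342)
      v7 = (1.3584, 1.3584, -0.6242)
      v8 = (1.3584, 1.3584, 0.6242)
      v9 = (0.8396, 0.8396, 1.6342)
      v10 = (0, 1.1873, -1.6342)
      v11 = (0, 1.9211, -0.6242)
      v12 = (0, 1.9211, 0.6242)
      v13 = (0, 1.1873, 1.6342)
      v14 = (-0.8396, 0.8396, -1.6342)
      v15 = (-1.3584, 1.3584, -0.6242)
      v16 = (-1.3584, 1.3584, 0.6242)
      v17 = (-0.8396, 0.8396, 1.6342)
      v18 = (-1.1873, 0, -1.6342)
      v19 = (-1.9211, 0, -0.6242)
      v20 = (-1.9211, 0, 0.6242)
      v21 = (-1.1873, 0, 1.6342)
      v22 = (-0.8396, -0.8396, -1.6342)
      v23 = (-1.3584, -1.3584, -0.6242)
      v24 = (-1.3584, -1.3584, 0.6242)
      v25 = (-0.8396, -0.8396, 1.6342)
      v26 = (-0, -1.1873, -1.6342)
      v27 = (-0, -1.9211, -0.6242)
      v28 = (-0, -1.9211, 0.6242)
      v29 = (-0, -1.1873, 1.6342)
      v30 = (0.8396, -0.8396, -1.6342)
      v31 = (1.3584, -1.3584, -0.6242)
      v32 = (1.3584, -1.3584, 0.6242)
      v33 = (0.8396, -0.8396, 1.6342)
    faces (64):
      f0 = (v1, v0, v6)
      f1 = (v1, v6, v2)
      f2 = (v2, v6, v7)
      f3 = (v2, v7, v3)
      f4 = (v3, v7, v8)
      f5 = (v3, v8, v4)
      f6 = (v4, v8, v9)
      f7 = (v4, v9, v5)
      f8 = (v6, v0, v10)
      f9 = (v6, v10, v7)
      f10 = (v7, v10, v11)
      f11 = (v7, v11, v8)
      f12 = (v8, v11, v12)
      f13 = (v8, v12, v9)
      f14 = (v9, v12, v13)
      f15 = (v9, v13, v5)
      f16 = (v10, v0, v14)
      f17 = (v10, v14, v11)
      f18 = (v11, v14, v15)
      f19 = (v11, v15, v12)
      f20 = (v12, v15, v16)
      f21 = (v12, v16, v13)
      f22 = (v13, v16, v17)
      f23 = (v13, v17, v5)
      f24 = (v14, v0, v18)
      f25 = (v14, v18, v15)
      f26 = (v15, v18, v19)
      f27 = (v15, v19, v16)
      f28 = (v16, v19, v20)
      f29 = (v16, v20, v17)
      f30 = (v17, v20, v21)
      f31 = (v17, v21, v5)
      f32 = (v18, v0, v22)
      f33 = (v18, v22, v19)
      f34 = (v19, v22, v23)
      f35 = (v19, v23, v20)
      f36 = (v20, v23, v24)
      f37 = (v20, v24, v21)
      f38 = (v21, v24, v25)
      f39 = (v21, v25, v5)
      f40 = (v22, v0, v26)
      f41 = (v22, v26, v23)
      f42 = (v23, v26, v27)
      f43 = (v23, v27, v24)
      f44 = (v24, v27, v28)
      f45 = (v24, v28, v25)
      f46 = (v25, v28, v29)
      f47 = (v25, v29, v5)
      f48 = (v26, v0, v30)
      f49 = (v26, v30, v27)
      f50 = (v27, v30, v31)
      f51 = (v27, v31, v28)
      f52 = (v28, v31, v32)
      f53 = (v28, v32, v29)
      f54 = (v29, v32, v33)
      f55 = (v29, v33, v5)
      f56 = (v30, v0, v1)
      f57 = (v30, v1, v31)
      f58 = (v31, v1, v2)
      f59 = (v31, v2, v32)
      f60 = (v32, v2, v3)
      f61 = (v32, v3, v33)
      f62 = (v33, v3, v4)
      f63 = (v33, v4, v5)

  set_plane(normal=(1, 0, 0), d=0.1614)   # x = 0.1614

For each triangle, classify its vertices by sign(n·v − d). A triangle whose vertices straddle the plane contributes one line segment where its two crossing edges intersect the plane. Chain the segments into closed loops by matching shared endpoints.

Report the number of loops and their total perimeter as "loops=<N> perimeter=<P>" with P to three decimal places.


Straddling triangles (20 of 64):
  (v1,v0,v6) [+-+] → (0.1614, 0, -1.96755)–(0.1614, 0.1614, -1.94584)  len=0.1629
  (v4,v9,v5) [++-] → (0.1614, 0.1614, 1.94584)–(0.1614, 0, 1.96755)  len=0.1629
  (v6,v0,v10) [+--] → (0.1614, 0.1614, -1.94584)–(0.1614, 1.12046, -1.6342)  len=1.0084
  (v6,v10,v7) [+-+] → (0.1614, 1.12046, -1.6342)–(0.1614, 1.20763, -1.5142)  len=0.1483
  (v7,v10,v11) [+--] → (0.1614, 1.20763, -1.5142)–(0.1614, 1.85424, -0.6242)  len=1.1001
  (v7,v11,v8) [+-+] → (0.1614, 1.85424, -0.6242)–(0.1614, 1.85424, -0.47587)  len=0.1483
  (v8,v11,v12) [+--] → (0.1614, 1.85424, -0.47587)–(0.1614, 1.85424, 0.6242)  len=1.1001
  (v8,v12,v9) [+-+] → (0.1614, 1.85424, 0.6242)–(0.1614, 1.7132, 0.818357)  len=0.2400
  (v9,v12,v13) [+--] → (0.1614, 1.7132, 0.818357)–(0.1614, 1.12046, 1.6342)  len=1.0084
  (v9,v13,v5) [+--] → (0.1614, 1.12046, 1.6342)–(0.1614, 0.1614, 1.94584)  len=1.0084
  (v26,v0,v30) [--+] → (0.1614, -0.1614, -1.94584)–(0.1614, -1.12046, -1.6342)  len=1.0084
  (v26,v30,v27) [-+-] → (0.1614, -1.12046, -1.6342)–(0.1614, -1.7132, -0.818357)  len=1.0084
  (v27,v30,v31) [-++] → (0.1614, -1.7132, -0.818357)–(0.1614, -1.85424, -0.6242)  len=0.2400
  (v27,v31,v28) [-+-] → (0.1614, -1.85424, -0.6242)–(0.1614, -1.85424, 0.47587)  len=1.1001
  (v28,v31,v32) [-++] → (0.1614, -1.85424, 0.47587)–(0.1614, -1.85424, 0.6242)  len=0.1483
  (v28,v32,v29) [-+-] → (0.1614, -1.85424, 0.6242)–(0.1614, -1.20763, 1.5142)  len=1.1001
  (v29,v32,v33) [-++] → (0.1614, -1.20763, 1.5142)–(0.1614, -1.12046, 1.6342)  len=0.1483
  (v29,v33,v5) [-+-] → (0.1614, -1.12046, 1.6342)–(0.1614, -0.1614, 1.94584)  len=1.0084
  (v30,v0,v1) [+-+] → (0.1614, -0.1614, -1.94584)–(0.1614, 0, -1.96755)  len=0.1629
  (v33,v4,v5) [++-] → (0.1614, 0, 1.96755)–(0.1614, -0.1614, 1.94584)  len=0.1629

Chained into 1 loop(s):
  loop 1: 20 segments, perimeter = 12.1756
Total perimeter = 12.176

loops=1 perimeter=12.176


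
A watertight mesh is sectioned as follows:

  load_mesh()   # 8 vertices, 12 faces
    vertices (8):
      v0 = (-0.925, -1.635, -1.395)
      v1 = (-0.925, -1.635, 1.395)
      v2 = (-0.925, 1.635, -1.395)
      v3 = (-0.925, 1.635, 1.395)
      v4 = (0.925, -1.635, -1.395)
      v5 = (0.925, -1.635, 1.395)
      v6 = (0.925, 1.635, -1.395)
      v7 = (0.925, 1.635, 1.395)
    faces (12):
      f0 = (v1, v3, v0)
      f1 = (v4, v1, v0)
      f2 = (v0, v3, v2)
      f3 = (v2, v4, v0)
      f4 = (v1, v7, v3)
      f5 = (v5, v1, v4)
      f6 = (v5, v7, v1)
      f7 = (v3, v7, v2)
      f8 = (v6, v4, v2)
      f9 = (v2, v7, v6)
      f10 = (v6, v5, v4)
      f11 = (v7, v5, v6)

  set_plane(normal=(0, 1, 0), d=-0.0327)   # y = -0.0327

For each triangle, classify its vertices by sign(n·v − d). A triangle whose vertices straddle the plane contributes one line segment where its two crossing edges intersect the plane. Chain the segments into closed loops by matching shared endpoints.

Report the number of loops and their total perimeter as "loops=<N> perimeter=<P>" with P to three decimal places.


loops=1 perimeter=9.280

Straddling triangles (8 of 12):
  (v1,v3,v0) [-+-] → (-0.925, -0.0327, 1.395)–(-0.925, -0.0327, -0.0279)  len=1.4229
  (v0,v3,v2) [-++] → (-0.925, -0.0327, -0.0279)–(-0.925, -0.0327, -1.395)  len=1.3671
  (v2,v4,v0) [+--] → (0.0185, -0.0327, -1.395)–(-0.925, -0.0327, -1.395)  len=0.9435
  (v1,v7,v3) [-++] → (-0.0185, -0.0327, 1.395)–(-0.925, -0.0327, 1.395)  len=0.9065
  (v5,v7,v1) [-+-] → (0.925, -0.0327, 1.395)–(-0.0185, -0.0327, 1.395)  len=0.9435
  (v6,v4,v2) [+-+] → (0.925, -0.0327, -1.395)–(0.0185, -0.0327, -1.395)  len=0.9065
  (v6,v5,v4) [+--] → (0.925, -0.0327, 0.0279)–(0.925, -0.0327, -1.395)  len=1.4229
  (v7,v5,v6) [+-+] → (0.925, -0.0327, 1.395)–(0.925, -0.0327, 0.0279)  len=1.3671

Chained into 1 loop(s):
  loop 1: 8 segments, perimeter = 9.2800
Total perimeter = 9.280


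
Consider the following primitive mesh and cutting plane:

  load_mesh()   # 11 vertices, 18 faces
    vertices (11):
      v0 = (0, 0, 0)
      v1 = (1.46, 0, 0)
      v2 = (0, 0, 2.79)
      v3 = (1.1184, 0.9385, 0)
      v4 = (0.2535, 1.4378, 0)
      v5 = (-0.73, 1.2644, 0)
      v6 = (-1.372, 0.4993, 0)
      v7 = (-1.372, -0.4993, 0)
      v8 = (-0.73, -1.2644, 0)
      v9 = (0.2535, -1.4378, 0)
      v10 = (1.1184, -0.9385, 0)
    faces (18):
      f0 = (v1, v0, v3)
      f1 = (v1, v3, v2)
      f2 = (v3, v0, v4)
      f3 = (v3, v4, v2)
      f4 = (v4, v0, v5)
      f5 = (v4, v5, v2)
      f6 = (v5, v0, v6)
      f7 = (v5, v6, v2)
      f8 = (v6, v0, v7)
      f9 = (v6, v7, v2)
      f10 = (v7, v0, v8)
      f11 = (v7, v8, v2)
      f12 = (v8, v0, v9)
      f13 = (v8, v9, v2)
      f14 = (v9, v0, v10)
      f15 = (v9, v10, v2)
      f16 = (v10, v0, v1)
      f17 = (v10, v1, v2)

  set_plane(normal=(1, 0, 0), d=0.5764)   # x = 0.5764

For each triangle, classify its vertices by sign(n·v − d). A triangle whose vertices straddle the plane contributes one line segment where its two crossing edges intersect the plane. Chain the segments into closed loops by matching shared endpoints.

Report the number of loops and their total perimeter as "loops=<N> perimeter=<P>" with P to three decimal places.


Straddling triangles (8 of 18):
  (v1,v0,v3) [+-+] → (0.5764, 0, 0)–(0.5764, 0.483683, 0)  len=0.4837
  (v1,v3,v2) [++-] → (0.5764, 0.483683, 1.35209)–(0.5764, 0, 1.68852)  len=0.5892
  (v3,v0,v4) [+--] → (0.5764, 0.483683, 0)–(0.5764, 1.25139, 0)  len=0.7677
  (v3,v4,v2) [+--] → (0.5764, 1.25139, 0)–(0.5764, 0.483683, 1.35209)  len=1.5548
  (v9,v0,v10) [--+] → (0.5764, -0.483683, 0)–(0.5764, -1.25139, 0)  len=0.7677
  (v9,v10,v2) [-+-] → (0.5764, -1.25139, 0)–(0.5764, -0.483683, 1.35209)  len=1.5548
  (v10,v0,v1) [+-+] → (0.5764, -0.483683, 0)–(0.5764, 0, 0)  len=0.4837
  (v10,v1,v2) [++-] → (0.5764, 0, 1.68852)–(0.5764, -0.483683, 1.35209)  len=0.5892

Chained into 1 loop(s):
  loop 1: 8 segments, perimeter = 6.7908
Total perimeter = 6.791

loops=1 perimeter=6.791


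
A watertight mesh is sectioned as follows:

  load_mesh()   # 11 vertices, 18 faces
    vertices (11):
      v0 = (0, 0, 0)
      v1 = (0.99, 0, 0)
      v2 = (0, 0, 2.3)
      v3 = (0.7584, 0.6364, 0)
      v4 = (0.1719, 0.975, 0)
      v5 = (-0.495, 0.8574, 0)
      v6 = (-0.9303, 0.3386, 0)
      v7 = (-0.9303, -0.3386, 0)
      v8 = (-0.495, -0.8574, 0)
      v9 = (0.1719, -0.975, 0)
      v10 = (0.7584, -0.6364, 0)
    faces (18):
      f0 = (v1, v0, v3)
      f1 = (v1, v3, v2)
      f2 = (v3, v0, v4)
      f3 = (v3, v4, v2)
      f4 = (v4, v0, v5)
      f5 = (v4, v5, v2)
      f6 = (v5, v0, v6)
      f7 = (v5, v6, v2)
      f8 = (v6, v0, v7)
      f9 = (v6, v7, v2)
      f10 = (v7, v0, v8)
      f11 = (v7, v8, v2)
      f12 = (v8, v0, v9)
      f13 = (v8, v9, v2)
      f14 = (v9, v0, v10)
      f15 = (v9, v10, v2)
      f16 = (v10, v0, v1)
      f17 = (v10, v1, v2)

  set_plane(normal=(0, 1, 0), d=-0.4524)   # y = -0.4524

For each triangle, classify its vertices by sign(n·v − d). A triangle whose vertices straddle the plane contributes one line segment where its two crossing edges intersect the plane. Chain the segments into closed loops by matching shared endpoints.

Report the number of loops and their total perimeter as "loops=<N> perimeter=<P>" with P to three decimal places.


loops=1 perimeter=4.714

Straddling triangles (8 of 18):
  (v7,v0,v8) [++-] → (-0.261183, -0.4524, 0)–(-0.834816, -0.4524, 0)  len=0.5736
  (v7,v8,v2) [+-+] → (-0.834816, -0.4524, 0)–(-0.261183, -0.4524, 1.08642)  len=1.2286
  (v8,v0,v9) [-+-] → (-0.261183, -0.4524, 0)–(0.0797616, -0.4524, 0)  len=0.3409
  (v8,v9,v2) [--+] → (0.0797616, -0.4524, 1.2328)–(-0.261183, -0.4524, 1.08642)  len=0.3710
  (v9,v0,v10) [-+-] → (0.0797616, -0.4524, 0)–(0.539127, -0.4524, 0)  len=0.4594
  (v9,v10,v2) [--+] → (0.539127, -0.4524, 0.664991)–(0.0797616, -0.4524, 1.2328)  len=0.7304
  (v10,v0,v1) [-++] → (0.539127, -0.4524, 0)–(0.825362, -0.4524, 0)  len=0.2862
  (v10,v1,v2) [-++] → (0.825362, -0.4524, 0)–(0.539127, -0.4524, 0.664991)  len=0.7240

Chained into 1 loop(s):
  loop 1: 8 segments, perimeter = 4.7141
Total perimeter = 4.714


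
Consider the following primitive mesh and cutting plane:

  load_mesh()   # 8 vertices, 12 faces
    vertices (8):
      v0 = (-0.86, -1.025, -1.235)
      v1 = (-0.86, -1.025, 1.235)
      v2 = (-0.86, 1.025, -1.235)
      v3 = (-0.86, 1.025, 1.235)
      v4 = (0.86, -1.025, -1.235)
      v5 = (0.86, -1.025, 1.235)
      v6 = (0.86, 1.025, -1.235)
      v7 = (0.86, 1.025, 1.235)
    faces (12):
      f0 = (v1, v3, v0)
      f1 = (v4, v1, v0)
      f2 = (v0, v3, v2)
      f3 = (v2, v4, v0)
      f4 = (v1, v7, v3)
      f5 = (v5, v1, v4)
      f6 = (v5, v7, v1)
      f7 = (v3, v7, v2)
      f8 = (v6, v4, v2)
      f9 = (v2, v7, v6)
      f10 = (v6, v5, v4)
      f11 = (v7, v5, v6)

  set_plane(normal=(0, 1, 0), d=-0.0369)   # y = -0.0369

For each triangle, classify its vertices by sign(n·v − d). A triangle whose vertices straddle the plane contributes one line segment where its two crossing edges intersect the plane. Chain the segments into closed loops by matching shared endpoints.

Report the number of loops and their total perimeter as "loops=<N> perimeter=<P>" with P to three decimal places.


Straddling triangles (8 of 12):
  (v1,v3,v0) [-+-] → (-0.86, -0.0369, 1.235)–(-0.86, -0.0369, -0.04446)  len=1.2795
  (v0,v3,v2) [-++] → (-0.86, -0.0369, -0.04446)–(-0.86, -0.0369, -1.235)  len=1.1905
  (v2,v4,v0) [+--] → (0.03096, -0.0369, -1.235)–(-0.86, -0.0369, -1.235)  len=0.8910
  (v1,v7,v3) [-++] → (-0.03096, -0.0369, 1.235)–(-0.86, -0.0369, 1.235)  len=0.8290
  (v5,v7,v1) [-+-] → (0.86, -0.0369, 1.235)–(-0.03096, -0.0369, 1.235)  len=0.8910
  (v6,v4,v2) [+-+] → (0.86, -0.0369, -1.235)–(0.03096, -0.0369, -1.235)  len=0.8290
  (v6,v5,v4) [+--] → (0.86, -0.0369, 0.04446)–(0.86, -0.0369, -1.235)  len=1.2795
  (v7,v5,v6) [+-+] → (0.86, -0.0369, 1.235)–(0.86, -0.0369, 0.04446)  len=1.1905

Chained into 1 loop(s):
  loop 1: 8 segments, perimeter = 8.3800
Total perimeter = 8.380

loops=1 perimeter=8.380


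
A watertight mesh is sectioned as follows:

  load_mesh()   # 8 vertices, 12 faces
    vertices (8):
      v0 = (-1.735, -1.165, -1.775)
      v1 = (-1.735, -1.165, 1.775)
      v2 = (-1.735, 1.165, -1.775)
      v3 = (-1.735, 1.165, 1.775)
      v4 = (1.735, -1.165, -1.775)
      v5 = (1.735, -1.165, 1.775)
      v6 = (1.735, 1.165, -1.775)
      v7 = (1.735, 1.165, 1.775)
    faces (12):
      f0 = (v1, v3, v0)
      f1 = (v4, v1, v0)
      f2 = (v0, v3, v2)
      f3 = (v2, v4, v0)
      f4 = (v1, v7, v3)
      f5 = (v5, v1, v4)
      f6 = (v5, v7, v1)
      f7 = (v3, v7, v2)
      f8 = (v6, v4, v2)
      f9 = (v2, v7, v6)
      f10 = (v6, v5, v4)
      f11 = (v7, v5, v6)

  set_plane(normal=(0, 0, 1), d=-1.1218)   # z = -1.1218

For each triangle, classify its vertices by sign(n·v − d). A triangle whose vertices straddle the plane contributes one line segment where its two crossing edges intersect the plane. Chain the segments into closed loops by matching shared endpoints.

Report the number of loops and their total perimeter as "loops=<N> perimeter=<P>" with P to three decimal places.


Straddling triangles (8 of 12):
  (v1,v3,v0) [++-] → (-1.735, -0.73628, -1.1218)–(-1.735, -1.165, -1.1218)  len=0.4287
  (v4,v1,v0) [-+-] → (1.09652, -1.165, -1.1218)–(-1.735, -1.165, -1.1218)  len=2.8315
  (v0,v3,v2) [-+-] → (-1.735, -0.73628, -1.1218)–(-1.735, 1.165, -1.1218)  len=1.9013
  (v5,v1,v4) [++-] → (1.09652, -1.165, -1.1218)–(1.735, -1.165, -1.1218)  len=0.6385
  (v3,v7,v2) [++-] → (-1.09652, 1.165, -1.1218)–(-1.735, 1.165, -1.1218)  len=0.6385
  (v2,v7,v6) [-+-] → (-1.09652, 1.165, -1.1218)–(1.735, 1.165, -1.1218)  len=2.8315
  (v6,v5,v4) [-+-] → (1.735, 0.73628, -1.1218)–(1.735, -1.165, -1.1218)  len=1.9013
  (v7,v5,v6) [++-] → (1.735, 0.73628, -1.1218)–(1.735, 1.165, -1.1218)  len=0.4287

Chained into 1 loop(s):
  loop 1: 8 segments, perimeter = 11.6000
Total perimeter = 11.600

loops=1 perimeter=11.600


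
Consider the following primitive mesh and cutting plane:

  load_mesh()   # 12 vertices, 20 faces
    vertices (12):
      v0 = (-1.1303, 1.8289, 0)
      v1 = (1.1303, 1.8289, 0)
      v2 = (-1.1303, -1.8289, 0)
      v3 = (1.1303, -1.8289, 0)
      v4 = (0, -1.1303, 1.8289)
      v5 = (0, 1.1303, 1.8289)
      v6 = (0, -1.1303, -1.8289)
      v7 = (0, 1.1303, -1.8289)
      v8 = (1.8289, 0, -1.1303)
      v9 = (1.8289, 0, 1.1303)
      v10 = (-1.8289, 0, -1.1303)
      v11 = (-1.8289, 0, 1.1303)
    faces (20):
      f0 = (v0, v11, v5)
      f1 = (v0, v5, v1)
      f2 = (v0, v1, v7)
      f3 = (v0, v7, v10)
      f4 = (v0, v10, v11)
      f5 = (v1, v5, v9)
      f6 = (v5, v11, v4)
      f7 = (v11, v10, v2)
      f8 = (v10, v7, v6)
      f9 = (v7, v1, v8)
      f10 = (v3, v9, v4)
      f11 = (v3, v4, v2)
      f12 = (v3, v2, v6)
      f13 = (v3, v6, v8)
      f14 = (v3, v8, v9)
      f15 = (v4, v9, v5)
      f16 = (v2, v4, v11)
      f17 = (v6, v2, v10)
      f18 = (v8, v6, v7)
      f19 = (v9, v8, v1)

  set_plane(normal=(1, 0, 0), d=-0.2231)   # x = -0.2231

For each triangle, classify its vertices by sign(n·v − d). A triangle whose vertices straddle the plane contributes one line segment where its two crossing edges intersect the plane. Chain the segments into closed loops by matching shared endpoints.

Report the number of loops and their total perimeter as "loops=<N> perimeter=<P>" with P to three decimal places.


Straddling triangles (10 of 20):
  (v0,v11,v5) [--+] → (-0.2231, 0.992419, 1.74368)–(-0.2231, 1.26819, 1.46791)  len=0.3900
  (v0,v5,v1) [-++] → (-0.2231, 1.26819, 1.46791)–(-0.2231, 1.8289, 0)  len=1.5714
  (v0,v1,v7) [-++] → (-0.2231, 1.8289, 0)–(-0.2231, 1.26819, -1.46791)  len=1.5714
  (v0,v7,v10) [-+-] → (-0.2231, 1.26819, -1.46791)–(-0.2231, 0.992419, -1.74368)  len=0.3900
  (v5,v11,v4) [+-+] → (-0.2231, 0.992419, 1.74368)–(-0.2231, -0.992419, 1.74368)  len=1.9848
  (v10,v7,v6) [-++] → (-0.2231, 0.992419, -1.74368)–(-0.2231, -0.992419, -1.74368)  len=1.9848
  (v3,v4,v2) [++-] → (-0.2231, -1.26819, 1.46791)–(-0.2231, -1.8289, 0)  len=1.5714
  (v3,v2,v6) [+-+] → (-0.2231, -1.8289, 0)–(-0.2231, -1.26819, -1.46791)  len=1.5714
  (v2,v4,v11) [-+-] → (-0.2231, -1.26819, 1.46791)–(-0.2231, -0.992419, 1.74368)  len=0.3900
  (v6,v2,v10) [+--] → (-0.2231, -1.26819, -1.46791)–(-0.2231, -0.992419, -1.74368)  len=0.3900

Chained into 1 loop(s):
  loop 1: 10 segments, perimeter = 11.8151
Total perimeter = 11.815

loops=1 perimeter=11.815


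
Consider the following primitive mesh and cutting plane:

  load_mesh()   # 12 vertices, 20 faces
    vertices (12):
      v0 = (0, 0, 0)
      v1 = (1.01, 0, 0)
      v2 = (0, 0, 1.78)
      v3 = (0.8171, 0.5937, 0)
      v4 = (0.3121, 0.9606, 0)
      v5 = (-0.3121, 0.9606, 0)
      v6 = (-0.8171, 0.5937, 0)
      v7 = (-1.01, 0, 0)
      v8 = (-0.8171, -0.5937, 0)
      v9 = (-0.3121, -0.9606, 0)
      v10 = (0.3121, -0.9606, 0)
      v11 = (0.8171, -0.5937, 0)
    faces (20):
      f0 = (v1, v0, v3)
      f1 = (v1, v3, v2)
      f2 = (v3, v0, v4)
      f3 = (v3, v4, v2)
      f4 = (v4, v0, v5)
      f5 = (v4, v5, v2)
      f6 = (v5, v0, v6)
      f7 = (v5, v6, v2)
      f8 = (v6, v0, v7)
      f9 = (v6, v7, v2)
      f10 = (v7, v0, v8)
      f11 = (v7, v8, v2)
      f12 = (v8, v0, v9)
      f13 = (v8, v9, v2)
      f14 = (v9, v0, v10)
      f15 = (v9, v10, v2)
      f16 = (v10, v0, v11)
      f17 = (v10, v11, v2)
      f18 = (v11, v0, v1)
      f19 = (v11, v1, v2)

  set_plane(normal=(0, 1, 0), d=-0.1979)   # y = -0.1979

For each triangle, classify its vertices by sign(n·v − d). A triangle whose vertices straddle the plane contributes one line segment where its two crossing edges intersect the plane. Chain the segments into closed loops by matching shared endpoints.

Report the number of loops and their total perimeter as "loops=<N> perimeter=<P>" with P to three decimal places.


Straddling triangles (10 of 20):
  (v7,v0,v8) [++-] → (-0.272367, -0.1979, 0)–(-0.9457, -0.1979, 0)  len=0.6733
  (v7,v8,v2) [+-+] → (-0.9457, -0.1979, 0)–(-0.272367, -0.1979, 1.18667)  len=1.3644
  (v8,v0,v9) [-+-] → (-0.272367, -0.1979, 0)–(-0.0642979, -0.1979, 0)  len=0.2081
  (v8,v9,v2) [--+] → (-0.0642979, -0.1979, 1.41329)–(-0.272367, -0.1979, 1.18667)  len=0.3077
  (v9,v0,v10) [-+-] → (-0.0642979, -0.1979, 0)–(0.0642979, -0.1979, 0)  len=0.1286
  (v9,v10,v2) [--+] → (0.0642979, -0.1979, 1.41329)–(-0.0642979, -0.1979, 1.41329)  len=0.1286
  (v10,v0,v11) [-+-] → (0.0642979, -0.1979, 0)–(0.272367, -0.1979, 0)  len=0.2081
  (v10,v11,v2) [--+] → (0.272367, -0.1979, 1.18667)–(0.0642979, -0.1979, 1.41329)  len=0.3077
  (v11,v0,v1) [-++] → (0.272367, -0.1979, 0)–(0.9457, -0.1979, 0)  len=0.6733
  (v11,v1,v2) [-++] → (0.9457, -0.1979, 0)–(0.272367, -0.1979, 1.18667)  len=1.3644

Chained into 1 loop(s):
  loop 1: 10 segments, perimeter = 5.3641
Total perimeter = 5.364

loops=1 perimeter=5.364


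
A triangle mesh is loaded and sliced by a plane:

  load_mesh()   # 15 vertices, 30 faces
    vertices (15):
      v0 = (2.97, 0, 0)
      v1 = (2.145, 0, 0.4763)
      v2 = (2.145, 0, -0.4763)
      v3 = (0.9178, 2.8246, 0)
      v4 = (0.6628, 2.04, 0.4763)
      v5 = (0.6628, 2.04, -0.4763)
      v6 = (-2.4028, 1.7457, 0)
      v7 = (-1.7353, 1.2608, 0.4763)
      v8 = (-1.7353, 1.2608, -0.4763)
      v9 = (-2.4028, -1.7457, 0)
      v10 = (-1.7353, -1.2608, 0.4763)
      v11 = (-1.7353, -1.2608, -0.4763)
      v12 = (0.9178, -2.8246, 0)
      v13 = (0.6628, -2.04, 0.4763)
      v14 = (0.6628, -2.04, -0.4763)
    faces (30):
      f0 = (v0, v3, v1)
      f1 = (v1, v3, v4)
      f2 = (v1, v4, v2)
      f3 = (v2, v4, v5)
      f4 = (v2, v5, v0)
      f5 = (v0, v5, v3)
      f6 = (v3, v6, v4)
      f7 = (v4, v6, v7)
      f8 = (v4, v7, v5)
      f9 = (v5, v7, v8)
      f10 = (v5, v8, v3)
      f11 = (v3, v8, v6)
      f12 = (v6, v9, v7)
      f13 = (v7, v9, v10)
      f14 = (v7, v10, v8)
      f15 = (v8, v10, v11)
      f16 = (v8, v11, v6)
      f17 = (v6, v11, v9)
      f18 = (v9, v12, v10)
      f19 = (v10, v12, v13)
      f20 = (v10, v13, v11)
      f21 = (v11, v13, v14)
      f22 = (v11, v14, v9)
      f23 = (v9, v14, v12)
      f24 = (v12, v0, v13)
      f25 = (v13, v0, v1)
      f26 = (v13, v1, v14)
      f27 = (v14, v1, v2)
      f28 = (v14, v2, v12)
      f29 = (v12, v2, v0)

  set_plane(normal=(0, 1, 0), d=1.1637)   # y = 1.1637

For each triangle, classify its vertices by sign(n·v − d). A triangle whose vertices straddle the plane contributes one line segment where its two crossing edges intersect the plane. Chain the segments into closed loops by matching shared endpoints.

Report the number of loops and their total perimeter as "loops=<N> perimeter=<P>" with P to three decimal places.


loops=2 perimeter=5.451

Straddling triangles (12 of 30):
  (v0,v3,v1) [-+-] → (2.12452, 1.1637, 0)–(1.63941, 1.1637, 0.28007)  len=0.5602
  (v1,v3,v4) [-++] → (1.63941, 1.1637, 0.28007)–(1.29949, 1.1637, 0.4763)  len=0.3925
  (v1,v4,v2) [-+-] → (1.29949, 1.1637, 0.4763)–(1.29949, 1.1637, 0.0671023)  len=0.4092
  (v2,v4,v5) [-++] → (1.29949, 1.1637, 0.0671023)–(1.29949, 1.1637, -0.4763)  len=0.5434
  (v2,v5,v0) [-+-] → (1.29949, 1.1637, -0.4763)–(1.65388, 1.1637, -0.271701)  len=0.4092
  (v0,v5,v3) [-++] → (1.65388, 1.1637, -0.271701)–(2.12452, 1.1637, 0)  len=0.5434
  (v6,v9,v7) [+-+] → (-2.4028, 1.1637, 0)–(-1.75686, 1.1637, 0.460917)  len=0.7935
  (v7,v9,v10) [+--] → (-1.75686, 1.1637, 0.460917)–(-1.7353, 1.1637, 0.4763)  len=0.0265
  (v7,v10,v8) [+-+] → (-1.7353, 1.1637, 0.4763)–(-1.7353, 1.1637, -0.439618)  len=0.9159
  (v8,v10,v11) [+--] → (-1.7353, 1.1637, -0.439618)–(-1.7353, 1.1637, -0.4763)  len=0.0367
  (v8,v11,v6) [+-+] → (-1.7353, 1.1637, -0.4763)–(-2.27358, 1.1637, -0.0922024)  len=0.6613
  (v6,v11,v9) [+--] → (-2.27358, 1.1637, -0.0922024)–(-2.4028, 1.1637, 0)  len=0.1587

Chained into 2 loop(s):
  loop 1: 6 segments, perimeter = 2.8579
  loop 2: 6 segments, perimeter = 2.5926
Total perimeter = 5.451
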